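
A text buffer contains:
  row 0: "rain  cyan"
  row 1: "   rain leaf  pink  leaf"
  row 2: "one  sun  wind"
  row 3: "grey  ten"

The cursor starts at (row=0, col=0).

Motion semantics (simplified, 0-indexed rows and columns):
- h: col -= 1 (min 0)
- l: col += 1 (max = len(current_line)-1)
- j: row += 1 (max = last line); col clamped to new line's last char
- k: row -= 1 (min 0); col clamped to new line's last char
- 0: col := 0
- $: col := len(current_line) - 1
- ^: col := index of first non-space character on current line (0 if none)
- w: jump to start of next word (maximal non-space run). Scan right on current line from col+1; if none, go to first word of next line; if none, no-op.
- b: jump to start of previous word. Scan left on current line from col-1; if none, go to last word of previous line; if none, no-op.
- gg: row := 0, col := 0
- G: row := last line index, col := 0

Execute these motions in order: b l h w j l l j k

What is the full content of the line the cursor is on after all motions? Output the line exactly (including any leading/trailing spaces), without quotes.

Answer:    rain leaf  pink  leaf

Derivation:
After 1 (b): row=0 col=0 char='r'
After 2 (l): row=0 col=1 char='a'
After 3 (h): row=0 col=0 char='r'
After 4 (w): row=0 col=6 char='c'
After 5 (j): row=1 col=6 char='n'
After 6 (l): row=1 col=7 char='_'
After 7 (l): row=1 col=8 char='l'
After 8 (j): row=2 col=8 char='_'
After 9 (k): row=1 col=8 char='l'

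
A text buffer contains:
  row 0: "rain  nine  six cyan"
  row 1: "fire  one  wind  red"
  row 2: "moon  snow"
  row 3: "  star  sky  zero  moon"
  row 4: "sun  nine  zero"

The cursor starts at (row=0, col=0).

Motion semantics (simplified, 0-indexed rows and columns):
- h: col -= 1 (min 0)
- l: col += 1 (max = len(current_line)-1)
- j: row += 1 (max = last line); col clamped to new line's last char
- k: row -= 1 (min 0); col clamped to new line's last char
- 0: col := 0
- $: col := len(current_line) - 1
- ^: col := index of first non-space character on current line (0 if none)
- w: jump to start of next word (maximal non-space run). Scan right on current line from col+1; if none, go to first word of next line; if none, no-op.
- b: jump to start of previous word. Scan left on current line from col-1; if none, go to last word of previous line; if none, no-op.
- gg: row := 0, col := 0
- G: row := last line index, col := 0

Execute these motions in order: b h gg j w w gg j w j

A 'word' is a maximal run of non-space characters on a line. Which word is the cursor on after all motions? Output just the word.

After 1 (b): row=0 col=0 char='r'
After 2 (h): row=0 col=0 char='r'
After 3 (gg): row=0 col=0 char='r'
After 4 (j): row=1 col=0 char='f'
After 5 (w): row=1 col=6 char='o'
After 6 (w): row=1 col=11 char='w'
After 7 (gg): row=0 col=0 char='r'
After 8 (j): row=1 col=0 char='f'
After 9 (w): row=1 col=6 char='o'
After 10 (j): row=2 col=6 char='s'

Answer: snow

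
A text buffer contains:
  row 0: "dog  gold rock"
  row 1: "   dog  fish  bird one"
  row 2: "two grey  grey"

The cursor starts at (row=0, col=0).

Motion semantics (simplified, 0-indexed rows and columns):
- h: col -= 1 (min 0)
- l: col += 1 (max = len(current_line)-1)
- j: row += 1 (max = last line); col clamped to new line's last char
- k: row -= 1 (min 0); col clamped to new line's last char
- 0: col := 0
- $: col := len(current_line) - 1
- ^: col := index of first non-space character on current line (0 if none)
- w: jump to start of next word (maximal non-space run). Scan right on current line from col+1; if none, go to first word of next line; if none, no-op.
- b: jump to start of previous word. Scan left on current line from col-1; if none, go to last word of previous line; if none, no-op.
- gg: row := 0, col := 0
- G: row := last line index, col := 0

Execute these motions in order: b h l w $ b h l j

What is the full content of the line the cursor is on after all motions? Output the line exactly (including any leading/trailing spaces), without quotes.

After 1 (b): row=0 col=0 char='d'
After 2 (h): row=0 col=0 char='d'
After 3 (l): row=0 col=1 char='o'
After 4 (w): row=0 col=5 char='g'
After 5 ($): row=0 col=13 char='k'
After 6 (b): row=0 col=10 char='r'
After 7 (h): row=0 col=9 char='_'
After 8 (l): row=0 col=10 char='r'
After 9 (j): row=1 col=10 char='s'

Answer:    dog  fish  bird one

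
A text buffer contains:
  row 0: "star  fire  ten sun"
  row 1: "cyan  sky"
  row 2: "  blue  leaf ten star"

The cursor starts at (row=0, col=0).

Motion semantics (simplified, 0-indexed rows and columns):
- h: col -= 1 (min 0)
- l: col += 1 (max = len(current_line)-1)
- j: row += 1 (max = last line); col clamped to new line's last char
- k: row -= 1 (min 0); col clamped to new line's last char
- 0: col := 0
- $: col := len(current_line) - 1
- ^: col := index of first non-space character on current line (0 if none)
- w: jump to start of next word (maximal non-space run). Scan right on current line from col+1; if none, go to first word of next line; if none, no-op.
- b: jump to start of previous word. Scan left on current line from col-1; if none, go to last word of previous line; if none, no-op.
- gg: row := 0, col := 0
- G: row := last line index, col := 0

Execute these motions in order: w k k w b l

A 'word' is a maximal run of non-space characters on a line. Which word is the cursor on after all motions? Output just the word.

Answer: fire

Derivation:
After 1 (w): row=0 col=6 char='f'
After 2 (k): row=0 col=6 char='f'
After 3 (k): row=0 col=6 char='f'
After 4 (w): row=0 col=12 char='t'
After 5 (b): row=0 col=6 char='f'
After 6 (l): row=0 col=7 char='i'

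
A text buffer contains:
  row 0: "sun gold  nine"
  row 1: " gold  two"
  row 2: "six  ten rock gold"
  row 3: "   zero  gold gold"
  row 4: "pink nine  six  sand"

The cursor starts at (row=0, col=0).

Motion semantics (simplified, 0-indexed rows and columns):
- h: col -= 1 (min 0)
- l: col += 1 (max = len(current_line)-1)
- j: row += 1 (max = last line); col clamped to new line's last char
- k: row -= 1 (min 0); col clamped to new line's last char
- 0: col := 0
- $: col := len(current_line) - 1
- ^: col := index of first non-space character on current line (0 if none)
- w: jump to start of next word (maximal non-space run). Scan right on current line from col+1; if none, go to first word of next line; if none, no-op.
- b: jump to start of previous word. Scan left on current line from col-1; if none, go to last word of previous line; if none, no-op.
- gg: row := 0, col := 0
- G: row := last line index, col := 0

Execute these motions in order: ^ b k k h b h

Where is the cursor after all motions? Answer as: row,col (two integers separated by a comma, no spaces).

After 1 (^): row=0 col=0 char='s'
After 2 (b): row=0 col=0 char='s'
After 3 (k): row=0 col=0 char='s'
After 4 (k): row=0 col=0 char='s'
After 5 (h): row=0 col=0 char='s'
After 6 (b): row=0 col=0 char='s'
After 7 (h): row=0 col=0 char='s'

Answer: 0,0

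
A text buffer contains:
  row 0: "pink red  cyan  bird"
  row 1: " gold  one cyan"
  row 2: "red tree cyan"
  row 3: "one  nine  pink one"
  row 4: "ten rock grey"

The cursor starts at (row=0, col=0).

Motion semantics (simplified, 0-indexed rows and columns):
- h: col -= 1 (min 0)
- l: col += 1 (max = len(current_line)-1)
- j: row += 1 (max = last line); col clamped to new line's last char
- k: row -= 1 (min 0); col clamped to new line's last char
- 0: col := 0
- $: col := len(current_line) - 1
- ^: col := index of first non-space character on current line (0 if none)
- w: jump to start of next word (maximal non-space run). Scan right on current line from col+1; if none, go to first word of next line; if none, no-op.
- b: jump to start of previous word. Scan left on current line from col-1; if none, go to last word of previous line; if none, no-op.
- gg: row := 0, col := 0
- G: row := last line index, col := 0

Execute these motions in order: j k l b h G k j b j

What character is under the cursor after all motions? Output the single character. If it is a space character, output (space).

Answer: y

Derivation:
After 1 (j): row=1 col=0 char='_'
After 2 (k): row=0 col=0 char='p'
After 3 (l): row=0 col=1 char='i'
After 4 (b): row=0 col=0 char='p'
After 5 (h): row=0 col=0 char='p'
After 6 (G): row=4 col=0 char='t'
After 7 (k): row=3 col=0 char='o'
After 8 (j): row=4 col=0 char='t'
After 9 (b): row=3 col=16 char='o'
After 10 (j): row=4 col=12 char='y'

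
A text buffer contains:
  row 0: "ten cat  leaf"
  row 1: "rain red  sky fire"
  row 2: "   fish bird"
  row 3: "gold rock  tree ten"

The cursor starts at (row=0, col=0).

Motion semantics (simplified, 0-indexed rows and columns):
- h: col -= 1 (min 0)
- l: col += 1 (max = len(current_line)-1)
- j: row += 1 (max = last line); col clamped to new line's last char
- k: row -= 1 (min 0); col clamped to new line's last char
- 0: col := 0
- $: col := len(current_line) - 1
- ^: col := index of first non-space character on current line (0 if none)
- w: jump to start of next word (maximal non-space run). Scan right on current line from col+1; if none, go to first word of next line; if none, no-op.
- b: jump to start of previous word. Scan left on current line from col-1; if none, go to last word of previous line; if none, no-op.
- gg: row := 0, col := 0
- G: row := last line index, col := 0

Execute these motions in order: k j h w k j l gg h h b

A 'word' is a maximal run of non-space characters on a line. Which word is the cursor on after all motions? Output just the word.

After 1 (k): row=0 col=0 char='t'
After 2 (j): row=1 col=0 char='r'
After 3 (h): row=1 col=0 char='r'
After 4 (w): row=1 col=5 char='r'
After 5 (k): row=0 col=5 char='a'
After 6 (j): row=1 col=5 char='r'
After 7 (l): row=1 col=6 char='e'
After 8 (gg): row=0 col=0 char='t'
After 9 (h): row=0 col=0 char='t'
After 10 (h): row=0 col=0 char='t'
After 11 (b): row=0 col=0 char='t'

Answer: ten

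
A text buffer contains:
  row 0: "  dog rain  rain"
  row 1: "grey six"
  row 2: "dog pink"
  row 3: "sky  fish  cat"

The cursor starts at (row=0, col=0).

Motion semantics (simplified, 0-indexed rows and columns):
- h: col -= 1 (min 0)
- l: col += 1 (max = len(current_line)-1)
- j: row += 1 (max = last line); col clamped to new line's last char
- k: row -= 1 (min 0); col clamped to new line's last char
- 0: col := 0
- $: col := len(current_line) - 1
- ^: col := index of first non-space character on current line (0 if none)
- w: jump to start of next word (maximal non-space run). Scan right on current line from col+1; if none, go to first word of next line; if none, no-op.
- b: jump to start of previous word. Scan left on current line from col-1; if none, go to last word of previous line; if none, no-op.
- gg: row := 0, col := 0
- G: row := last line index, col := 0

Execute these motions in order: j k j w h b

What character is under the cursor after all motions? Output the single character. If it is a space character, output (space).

After 1 (j): row=1 col=0 char='g'
After 2 (k): row=0 col=0 char='_'
After 3 (j): row=1 col=0 char='g'
After 4 (w): row=1 col=5 char='s'
After 5 (h): row=1 col=4 char='_'
After 6 (b): row=1 col=0 char='g'

Answer: g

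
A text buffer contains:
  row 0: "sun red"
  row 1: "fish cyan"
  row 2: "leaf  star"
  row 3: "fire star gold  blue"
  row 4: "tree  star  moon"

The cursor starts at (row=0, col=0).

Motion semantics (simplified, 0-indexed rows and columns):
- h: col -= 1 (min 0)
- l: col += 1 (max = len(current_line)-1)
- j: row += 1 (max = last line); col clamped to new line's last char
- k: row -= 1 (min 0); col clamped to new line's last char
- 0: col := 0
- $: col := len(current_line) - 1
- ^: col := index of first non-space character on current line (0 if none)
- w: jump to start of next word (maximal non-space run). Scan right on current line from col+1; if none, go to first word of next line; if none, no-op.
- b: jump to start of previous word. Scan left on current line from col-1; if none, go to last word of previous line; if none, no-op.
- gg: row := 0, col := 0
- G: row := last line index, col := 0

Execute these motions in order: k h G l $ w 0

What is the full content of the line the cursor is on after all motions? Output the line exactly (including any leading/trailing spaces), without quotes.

After 1 (k): row=0 col=0 char='s'
After 2 (h): row=0 col=0 char='s'
After 3 (G): row=4 col=0 char='t'
After 4 (l): row=4 col=1 char='r'
After 5 ($): row=4 col=15 char='n'
After 6 (w): row=4 col=15 char='n'
After 7 (0): row=4 col=0 char='t'

Answer: tree  star  moon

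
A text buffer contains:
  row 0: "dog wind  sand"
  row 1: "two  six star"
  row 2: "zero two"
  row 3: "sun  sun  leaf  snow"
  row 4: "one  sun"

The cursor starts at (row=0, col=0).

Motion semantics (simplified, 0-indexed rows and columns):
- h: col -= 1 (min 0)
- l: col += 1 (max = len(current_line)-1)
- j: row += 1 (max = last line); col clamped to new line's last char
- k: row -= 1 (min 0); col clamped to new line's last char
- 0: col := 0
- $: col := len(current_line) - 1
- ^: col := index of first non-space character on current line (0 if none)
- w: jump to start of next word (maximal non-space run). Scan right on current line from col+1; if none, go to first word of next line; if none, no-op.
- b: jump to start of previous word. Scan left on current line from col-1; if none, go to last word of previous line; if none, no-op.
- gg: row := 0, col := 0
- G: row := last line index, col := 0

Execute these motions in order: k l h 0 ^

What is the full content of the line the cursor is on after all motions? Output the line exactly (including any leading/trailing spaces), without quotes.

Answer: dog wind  sand

Derivation:
After 1 (k): row=0 col=0 char='d'
After 2 (l): row=0 col=1 char='o'
After 3 (h): row=0 col=0 char='d'
After 4 (0): row=0 col=0 char='d'
After 5 (^): row=0 col=0 char='d'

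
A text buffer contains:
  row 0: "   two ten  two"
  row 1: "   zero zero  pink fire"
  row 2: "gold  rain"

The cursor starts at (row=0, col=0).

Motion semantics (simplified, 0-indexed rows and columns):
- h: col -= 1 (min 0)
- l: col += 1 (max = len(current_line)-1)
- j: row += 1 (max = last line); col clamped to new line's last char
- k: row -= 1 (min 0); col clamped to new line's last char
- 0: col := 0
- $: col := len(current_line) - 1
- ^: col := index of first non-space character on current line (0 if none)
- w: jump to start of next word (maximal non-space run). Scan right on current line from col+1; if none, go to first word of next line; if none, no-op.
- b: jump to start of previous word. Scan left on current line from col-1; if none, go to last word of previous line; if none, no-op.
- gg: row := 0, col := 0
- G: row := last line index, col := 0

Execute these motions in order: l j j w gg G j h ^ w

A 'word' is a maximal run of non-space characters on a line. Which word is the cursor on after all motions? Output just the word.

Answer: rain

Derivation:
After 1 (l): row=0 col=1 char='_'
After 2 (j): row=1 col=1 char='_'
After 3 (j): row=2 col=1 char='o'
After 4 (w): row=2 col=6 char='r'
After 5 (gg): row=0 col=0 char='_'
After 6 (G): row=2 col=0 char='g'
After 7 (j): row=2 col=0 char='g'
After 8 (h): row=2 col=0 char='g'
After 9 (^): row=2 col=0 char='g'
After 10 (w): row=2 col=6 char='r'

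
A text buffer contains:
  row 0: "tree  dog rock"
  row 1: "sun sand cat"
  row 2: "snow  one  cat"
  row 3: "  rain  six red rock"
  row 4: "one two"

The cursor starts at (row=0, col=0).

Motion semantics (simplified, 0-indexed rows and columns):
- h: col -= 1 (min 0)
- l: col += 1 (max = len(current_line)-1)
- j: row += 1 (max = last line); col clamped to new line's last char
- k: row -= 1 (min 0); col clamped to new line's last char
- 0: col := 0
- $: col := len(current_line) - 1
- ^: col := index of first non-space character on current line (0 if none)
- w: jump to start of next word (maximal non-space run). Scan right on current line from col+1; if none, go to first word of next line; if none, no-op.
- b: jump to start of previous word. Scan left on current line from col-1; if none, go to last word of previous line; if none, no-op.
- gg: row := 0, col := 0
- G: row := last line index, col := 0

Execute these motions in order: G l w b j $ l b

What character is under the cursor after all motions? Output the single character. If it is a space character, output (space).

After 1 (G): row=4 col=0 char='o'
After 2 (l): row=4 col=1 char='n'
After 3 (w): row=4 col=4 char='t'
After 4 (b): row=4 col=0 char='o'
After 5 (j): row=4 col=0 char='o'
After 6 ($): row=4 col=6 char='o'
After 7 (l): row=4 col=6 char='o'
After 8 (b): row=4 col=4 char='t'

Answer: t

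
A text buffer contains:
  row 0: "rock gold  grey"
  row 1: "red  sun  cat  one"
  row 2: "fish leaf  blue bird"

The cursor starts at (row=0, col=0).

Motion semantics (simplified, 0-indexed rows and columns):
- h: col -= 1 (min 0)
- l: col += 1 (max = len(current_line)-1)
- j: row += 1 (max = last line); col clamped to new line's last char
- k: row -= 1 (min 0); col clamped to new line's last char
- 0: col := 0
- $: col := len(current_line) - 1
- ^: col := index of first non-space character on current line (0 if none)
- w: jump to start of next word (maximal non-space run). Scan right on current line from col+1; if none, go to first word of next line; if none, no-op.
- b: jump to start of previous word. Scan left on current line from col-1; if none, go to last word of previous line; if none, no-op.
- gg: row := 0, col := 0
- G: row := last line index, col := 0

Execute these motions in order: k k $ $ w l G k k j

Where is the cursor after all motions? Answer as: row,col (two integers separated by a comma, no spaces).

After 1 (k): row=0 col=0 char='r'
After 2 (k): row=0 col=0 char='r'
After 3 ($): row=0 col=14 char='y'
After 4 ($): row=0 col=14 char='y'
After 5 (w): row=1 col=0 char='r'
After 6 (l): row=1 col=1 char='e'
After 7 (G): row=2 col=0 char='f'
After 8 (k): row=1 col=0 char='r'
After 9 (k): row=0 col=0 char='r'
After 10 (j): row=1 col=0 char='r'

Answer: 1,0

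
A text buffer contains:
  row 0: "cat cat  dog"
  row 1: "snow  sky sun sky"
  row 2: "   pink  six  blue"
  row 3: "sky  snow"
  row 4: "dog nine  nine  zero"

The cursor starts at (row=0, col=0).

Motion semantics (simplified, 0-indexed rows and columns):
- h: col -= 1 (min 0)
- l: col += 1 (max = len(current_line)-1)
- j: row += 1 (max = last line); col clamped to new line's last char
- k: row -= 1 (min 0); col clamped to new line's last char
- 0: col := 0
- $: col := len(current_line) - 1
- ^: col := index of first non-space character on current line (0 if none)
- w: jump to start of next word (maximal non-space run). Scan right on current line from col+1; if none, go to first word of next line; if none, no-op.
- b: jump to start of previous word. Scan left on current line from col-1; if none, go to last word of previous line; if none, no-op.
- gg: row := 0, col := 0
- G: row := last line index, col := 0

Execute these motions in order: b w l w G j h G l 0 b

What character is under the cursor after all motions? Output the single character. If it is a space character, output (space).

After 1 (b): row=0 col=0 char='c'
After 2 (w): row=0 col=4 char='c'
After 3 (l): row=0 col=5 char='a'
After 4 (w): row=0 col=9 char='d'
After 5 (G): row=4 col=0 char='d'
After 6 (j): row=4 col=0 char='d'
After 7 (h): row=4 col=0 char='d'
After 8 (G): row=4 col=0 char='d'
After 9 (l): row=4 col=1 char='o'
After 10 (0): row=4 col=0 char='d'
After 11 (b): row=3 col=5 char='s'

Answer: s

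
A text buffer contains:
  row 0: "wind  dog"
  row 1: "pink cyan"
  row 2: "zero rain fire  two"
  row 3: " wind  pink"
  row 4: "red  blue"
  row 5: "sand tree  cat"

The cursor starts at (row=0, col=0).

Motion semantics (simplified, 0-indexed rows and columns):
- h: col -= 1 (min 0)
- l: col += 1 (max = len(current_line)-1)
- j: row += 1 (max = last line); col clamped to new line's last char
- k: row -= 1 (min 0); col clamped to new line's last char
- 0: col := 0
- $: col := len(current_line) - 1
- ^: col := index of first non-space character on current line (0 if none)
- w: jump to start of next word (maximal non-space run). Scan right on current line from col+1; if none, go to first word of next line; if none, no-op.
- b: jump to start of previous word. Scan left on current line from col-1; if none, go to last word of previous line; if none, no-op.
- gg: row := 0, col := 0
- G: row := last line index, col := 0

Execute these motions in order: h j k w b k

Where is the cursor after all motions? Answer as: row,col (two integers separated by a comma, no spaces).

Answer: 0,0

Derivation:
After 1 (h): row=0 col=0 char='w'
After 2 (j): row=1 col=0 char='p'
After 3 (k): row=0 col=0 char='w'
After 4 (w): row=0 col=6 char='d'
After 5 (b): row=0 col=0 char='w'
After 6 (k): row=0 col=0 char='w'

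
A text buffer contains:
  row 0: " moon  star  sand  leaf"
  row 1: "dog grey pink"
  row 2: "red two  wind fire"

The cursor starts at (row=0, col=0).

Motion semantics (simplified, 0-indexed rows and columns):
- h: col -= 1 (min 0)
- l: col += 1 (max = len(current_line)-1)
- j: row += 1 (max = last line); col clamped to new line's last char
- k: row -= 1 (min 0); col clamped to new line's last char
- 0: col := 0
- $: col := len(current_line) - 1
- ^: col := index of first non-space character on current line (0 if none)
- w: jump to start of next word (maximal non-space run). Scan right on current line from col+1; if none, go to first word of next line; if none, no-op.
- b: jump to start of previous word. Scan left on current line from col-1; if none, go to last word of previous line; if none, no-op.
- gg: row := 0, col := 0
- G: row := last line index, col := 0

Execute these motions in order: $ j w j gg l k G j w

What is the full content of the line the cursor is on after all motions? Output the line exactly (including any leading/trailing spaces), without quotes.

Answer: red two  wind fire

Derivation:
After 1 ($): row=0 col=22 char='f'
After 2 (j): row=1 col=12 char='k'
After 3 (w): row=2 col=0 char='r'
After 4 (j): row=2 col=0 char='r'
After 5 (gg): row=0 col=0 char='_'
After 6 (l): row=0 col=1 char='m'
After 7 (k): row=0 col=1 char='m'
After 8 (G): row=2 col=0 char='r'
After 9 (j): row=2 col=0 char='r'
After 10 (w): row=2 col=4 char='t'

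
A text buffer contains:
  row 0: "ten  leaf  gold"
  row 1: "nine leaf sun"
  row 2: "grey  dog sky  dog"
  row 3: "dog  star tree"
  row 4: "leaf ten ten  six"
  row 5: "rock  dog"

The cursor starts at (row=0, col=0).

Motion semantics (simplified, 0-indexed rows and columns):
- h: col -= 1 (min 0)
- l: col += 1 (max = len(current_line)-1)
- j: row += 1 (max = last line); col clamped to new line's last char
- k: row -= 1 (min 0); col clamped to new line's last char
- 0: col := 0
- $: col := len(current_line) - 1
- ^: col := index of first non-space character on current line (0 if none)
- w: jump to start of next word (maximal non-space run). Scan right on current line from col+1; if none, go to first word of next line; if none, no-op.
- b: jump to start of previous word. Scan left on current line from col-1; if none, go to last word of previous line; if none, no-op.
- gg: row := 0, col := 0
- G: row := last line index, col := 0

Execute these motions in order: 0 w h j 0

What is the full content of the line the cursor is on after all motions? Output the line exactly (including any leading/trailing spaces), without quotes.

Answer: nine leaf sun

Derivation:
After 1 (0): row=0 col=0 char='t'
After 2 (w): row=0 col=5 char='l'
After 3 (h): row=0 col=4 char='_'
After 4 (j): row=1 col=4 char='_'
After 5 (0): row=1 col=0 char='n'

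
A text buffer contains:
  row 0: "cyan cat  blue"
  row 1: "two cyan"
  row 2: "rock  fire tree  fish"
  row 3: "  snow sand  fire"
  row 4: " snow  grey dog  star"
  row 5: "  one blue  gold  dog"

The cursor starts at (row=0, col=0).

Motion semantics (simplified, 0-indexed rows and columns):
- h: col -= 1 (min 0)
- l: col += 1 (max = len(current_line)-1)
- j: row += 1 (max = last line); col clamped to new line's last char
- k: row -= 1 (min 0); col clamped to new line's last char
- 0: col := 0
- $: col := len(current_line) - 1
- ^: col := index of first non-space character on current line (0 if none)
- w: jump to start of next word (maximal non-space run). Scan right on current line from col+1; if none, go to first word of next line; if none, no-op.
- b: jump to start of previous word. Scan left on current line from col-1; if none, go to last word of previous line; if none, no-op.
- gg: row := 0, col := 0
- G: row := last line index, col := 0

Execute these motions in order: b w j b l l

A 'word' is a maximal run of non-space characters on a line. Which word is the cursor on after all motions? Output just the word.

After 1 (b): row=0 col=0 char='c'
After 2 (w): row=0 col=5 char='c'
After 3 (j): row=1 col=5 char='y'
After 4 (b): row=1 col=4 char='c'
After 5 (l): row=1 col=5 char='y'
After 6 (l): row=1 col=6 char='a'

Answer: cyan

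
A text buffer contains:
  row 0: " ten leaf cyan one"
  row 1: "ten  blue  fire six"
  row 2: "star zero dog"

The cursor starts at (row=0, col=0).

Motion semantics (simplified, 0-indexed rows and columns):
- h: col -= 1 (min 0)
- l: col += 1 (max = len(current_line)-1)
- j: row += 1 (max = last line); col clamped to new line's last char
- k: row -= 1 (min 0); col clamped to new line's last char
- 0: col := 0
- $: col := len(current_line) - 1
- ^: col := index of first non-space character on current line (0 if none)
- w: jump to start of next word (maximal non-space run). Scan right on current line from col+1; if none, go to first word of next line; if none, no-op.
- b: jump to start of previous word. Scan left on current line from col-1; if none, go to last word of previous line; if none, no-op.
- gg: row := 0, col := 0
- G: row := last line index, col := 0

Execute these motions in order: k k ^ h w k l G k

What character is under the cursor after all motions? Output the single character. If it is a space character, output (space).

Answer: t

Derivation:
After 1 (k): row=0 col=0 char='_'
After 2 (k): row=0 col=0 char='_'
After 3 (^): row=0 col=1 char='t'
After 4 (h): row=0 col=0 char='_'
After 5 (w): row=0 col=1 char='t'
After 6 (k): row=0 col=1 char='t'
After 7 (l): row=0 col=2 char='e'
After 8 (G): row=2 col=0 char='s'
After 9 (k): row=1 col=0 char='t'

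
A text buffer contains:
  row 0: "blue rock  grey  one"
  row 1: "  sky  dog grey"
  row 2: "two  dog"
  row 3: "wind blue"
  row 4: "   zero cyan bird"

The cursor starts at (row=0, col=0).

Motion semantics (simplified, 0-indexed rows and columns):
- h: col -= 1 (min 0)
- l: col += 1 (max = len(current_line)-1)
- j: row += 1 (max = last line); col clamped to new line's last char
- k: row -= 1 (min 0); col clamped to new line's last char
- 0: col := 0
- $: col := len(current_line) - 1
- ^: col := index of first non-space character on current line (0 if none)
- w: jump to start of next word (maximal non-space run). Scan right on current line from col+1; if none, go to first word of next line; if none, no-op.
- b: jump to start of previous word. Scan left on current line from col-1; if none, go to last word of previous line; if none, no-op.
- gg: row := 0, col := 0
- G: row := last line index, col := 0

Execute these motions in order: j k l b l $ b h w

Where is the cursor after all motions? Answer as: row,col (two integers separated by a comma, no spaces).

After 1 (j): row=1 col=0 char='_'
After 2 (k): row=0 col=0 char='b'
After 3 (l): row=0 col=1 char='l'
After 4 (b): row=0 col=0 char='b'
After 5 (l): row=0 col=1 char='l'
After 6 ($): row=0 col=19 char='e'
After 7 (b): row=0 col=17 char='o'
After 8 (h): row=0 col=16 char='_'
After 9 (w): row=0 col=17 char='o'

Answer: 0,17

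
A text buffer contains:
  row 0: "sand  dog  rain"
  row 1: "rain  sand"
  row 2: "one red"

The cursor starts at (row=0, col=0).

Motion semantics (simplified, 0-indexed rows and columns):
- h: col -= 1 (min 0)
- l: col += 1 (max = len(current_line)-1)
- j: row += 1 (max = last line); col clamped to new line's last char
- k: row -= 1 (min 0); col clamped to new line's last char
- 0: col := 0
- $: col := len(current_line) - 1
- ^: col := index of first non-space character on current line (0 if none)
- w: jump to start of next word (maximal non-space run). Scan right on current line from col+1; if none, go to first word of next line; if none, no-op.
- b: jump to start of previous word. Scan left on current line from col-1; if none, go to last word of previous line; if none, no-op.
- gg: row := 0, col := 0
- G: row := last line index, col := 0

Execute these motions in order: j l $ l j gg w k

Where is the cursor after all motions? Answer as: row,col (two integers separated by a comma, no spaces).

After 1 (j): row=1 col=0 char='r'
After 2 (l): row=1 col=1 char='a'
After 3 ($): row=1 col=9 char='d'
After 4 (l): row=1 col=9 char='d'
After 5 (j): row=2 col=6 char='d'
After 6 (gg): row=0 col=0 char='s'
After 7 (w): row=0 col=6 char='d'
After 8 (k): row=0 col=6 char='d'

Answer: 0,6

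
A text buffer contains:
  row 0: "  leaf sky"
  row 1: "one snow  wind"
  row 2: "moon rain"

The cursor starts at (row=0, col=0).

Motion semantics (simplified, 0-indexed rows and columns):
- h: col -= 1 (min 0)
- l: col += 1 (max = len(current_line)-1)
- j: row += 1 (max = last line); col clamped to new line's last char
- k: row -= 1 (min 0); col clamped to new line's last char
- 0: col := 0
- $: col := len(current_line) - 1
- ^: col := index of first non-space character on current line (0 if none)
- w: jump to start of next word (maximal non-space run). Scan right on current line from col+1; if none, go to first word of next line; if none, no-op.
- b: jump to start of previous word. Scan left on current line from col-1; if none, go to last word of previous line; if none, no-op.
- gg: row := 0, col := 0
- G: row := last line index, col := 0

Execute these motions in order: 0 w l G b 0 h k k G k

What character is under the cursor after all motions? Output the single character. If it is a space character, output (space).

After 1 (0): row=0 col=0 char='_'
After 2 (w): row=0 col=2 char='l'
After 3 (l): row=0 col=3 char='e'
After 4 (G): row=2 col=0 char='m'
After 5 (b): row=1 col=10 char='w'
After 6 (0): row=1 col=0 char='o'
After 7 (h): row=1 col=0 char='o'
After 8 (k): row=0 col=0 char='_'
After 9 (k): row=0 col=0 char='_'
After 10 (G): row=2 col=0 char='m'
After 11 (k): row=1 col=0 char='o'

Answer: o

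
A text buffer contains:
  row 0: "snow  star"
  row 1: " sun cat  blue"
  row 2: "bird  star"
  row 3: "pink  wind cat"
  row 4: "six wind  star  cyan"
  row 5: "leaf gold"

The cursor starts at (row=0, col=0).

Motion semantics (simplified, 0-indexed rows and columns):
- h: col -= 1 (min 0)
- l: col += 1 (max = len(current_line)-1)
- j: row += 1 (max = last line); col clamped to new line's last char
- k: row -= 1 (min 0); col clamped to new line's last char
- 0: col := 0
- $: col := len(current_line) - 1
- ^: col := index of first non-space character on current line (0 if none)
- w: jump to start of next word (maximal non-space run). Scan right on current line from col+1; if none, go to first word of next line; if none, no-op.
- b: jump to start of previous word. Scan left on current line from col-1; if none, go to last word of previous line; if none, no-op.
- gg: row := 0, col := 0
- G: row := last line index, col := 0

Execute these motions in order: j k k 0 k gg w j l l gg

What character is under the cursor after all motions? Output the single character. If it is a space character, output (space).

Answer: s

Derivation:
After 1 (j): row=1 col=0 char='_'
After 2 (k): row=0 col=0 char='s'
After 3 (k): row=0 col=0 char='s'
After 4 (0): row=0 col=0 char='s'
After 5 (k): row=0 col=0 char='s'
After 6 (gg): row=0 col=0 char='s'
After 7 (w): row=0 col=6 char='s'
After 8 (j): row=1 col=6 char='a'
After 9 (l): row=1 col=7 char='t'
After 10 (l): row=1 col=8 char='_'
After 11 (gg): row=0 col=0 char='s'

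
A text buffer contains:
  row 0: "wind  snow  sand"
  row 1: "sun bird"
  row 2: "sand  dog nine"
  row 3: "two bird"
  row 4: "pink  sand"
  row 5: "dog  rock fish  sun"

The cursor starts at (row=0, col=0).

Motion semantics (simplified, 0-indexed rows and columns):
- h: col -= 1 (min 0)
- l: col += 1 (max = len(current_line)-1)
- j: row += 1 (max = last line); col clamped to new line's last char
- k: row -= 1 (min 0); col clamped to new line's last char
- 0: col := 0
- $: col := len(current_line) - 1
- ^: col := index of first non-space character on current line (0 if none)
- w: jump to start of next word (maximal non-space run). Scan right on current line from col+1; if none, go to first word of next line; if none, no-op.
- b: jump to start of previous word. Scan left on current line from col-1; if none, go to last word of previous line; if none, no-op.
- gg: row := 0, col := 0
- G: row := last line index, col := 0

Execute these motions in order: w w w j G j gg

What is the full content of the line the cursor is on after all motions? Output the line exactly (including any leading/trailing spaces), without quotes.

Answer: wind  snow  sand

Derivation:
After 1 (w): row=0 col=6 char='s'
After 2 (w): row=0 col=12 char='s'
After 3 (w): row=1 col=0 char='s'
After 4 (j): row=2 col=0 char='s'
After 5 (G): row=5 col=0 char='d'
After 6 (j): row=5 col=0 char='d'
After 7 (gg): row=0 col=0 char='w'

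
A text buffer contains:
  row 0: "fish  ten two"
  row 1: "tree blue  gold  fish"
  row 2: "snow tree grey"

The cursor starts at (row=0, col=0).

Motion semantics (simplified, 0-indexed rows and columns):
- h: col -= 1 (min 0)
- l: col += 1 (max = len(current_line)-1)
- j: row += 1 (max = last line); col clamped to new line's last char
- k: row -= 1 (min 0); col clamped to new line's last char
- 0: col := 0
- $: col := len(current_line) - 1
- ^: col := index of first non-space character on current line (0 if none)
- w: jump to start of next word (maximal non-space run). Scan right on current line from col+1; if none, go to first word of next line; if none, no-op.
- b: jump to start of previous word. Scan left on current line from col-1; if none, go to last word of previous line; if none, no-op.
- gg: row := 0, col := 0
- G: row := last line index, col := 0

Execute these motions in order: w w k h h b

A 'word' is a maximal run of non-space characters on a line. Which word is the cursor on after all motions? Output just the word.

After 1 (w): row=0 col=6 char='t'
After 2 (w): row=0 col=10 char='t'
After 3 (k): row=0 col=10 char='t'
After 4 (h): row=0 col=9 char='_'
After 5 (h): row=0 col=8 char='n'
After 6 (b): row=0 col=6 char='t'

Answer: ten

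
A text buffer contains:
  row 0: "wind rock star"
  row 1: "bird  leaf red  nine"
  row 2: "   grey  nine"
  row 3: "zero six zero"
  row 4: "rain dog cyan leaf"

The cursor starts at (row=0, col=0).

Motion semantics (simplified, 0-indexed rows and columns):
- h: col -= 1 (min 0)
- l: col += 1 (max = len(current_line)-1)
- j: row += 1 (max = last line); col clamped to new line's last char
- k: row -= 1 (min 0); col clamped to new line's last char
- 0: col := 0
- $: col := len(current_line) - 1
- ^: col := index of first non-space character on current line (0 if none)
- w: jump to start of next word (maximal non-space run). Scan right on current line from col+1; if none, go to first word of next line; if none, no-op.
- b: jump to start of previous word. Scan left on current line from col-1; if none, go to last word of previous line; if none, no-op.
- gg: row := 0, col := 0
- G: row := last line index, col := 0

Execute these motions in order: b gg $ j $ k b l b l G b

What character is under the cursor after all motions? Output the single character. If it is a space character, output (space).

Answer: z

Derivation:
After 1 (b): row=0 col=0 char='w'
After 2 (gg): row=0 col=0 char='w'
After 3 ($): row=0 col=13 char='r'
After 4 (j): row=1 col=13 char='d'
After 5 ($): row=1 col=19 char='e'
After 6 (k): row=0 col=13 char='r'
After 7 (b): row=0 col=10 char='s'
After 8 (l): row=0 col=11 char='t'
After 9 (b): row=0 col=10 char='s'
After 10 (l): row=0 col=11 char='t'
After 11 (G): row=4 col=0 char='r'
After 12 (b): row=3 col=9 char='z'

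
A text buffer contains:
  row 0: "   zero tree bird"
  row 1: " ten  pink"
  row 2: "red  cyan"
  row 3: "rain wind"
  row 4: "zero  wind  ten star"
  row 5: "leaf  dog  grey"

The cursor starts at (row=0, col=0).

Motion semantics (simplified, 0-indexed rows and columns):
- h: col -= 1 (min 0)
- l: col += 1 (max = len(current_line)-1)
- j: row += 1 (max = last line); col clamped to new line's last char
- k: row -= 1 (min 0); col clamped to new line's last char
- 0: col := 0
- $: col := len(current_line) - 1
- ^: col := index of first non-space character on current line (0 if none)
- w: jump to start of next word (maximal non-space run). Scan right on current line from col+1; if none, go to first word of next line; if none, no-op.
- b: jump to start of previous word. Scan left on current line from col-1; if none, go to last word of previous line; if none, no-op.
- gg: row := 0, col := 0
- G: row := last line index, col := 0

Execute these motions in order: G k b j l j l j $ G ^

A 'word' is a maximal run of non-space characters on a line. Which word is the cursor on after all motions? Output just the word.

Answer: leaf

Derivation:
After 1 (G): row=5 col=0 char='l'
After 2 (k): row=4 col=0 char='z'
After 3 (b): row=3 col=5 char='w'
After 4 (j): row=4 col=5 char='_'
After 5 (l): row=4 col=6 char='w'
After 6 (j): row=5 col=6 char='d'
After 7 (l): row=5 col=7 char='o'
After 8 (j): row=5 col=7 char='o'
After 9 ($): row=5 col=14 char='y'
After 10 (G): row=5 col=0 char='l'
After 11 (^): row=5 col=0 char='l'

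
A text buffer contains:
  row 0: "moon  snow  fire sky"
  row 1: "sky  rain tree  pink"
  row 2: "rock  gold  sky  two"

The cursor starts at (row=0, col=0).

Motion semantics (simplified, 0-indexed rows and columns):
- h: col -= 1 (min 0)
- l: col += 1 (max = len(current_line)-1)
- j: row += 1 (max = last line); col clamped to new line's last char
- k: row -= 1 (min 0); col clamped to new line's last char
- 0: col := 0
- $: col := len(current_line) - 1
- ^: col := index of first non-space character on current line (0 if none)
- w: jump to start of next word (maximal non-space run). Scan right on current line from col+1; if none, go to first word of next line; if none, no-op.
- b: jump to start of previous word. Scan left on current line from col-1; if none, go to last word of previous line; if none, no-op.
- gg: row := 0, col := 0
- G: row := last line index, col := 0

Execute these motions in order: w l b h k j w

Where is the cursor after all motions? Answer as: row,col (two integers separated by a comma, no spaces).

Answer: 1,10

Derivation:
After 1 (w): row=0 col=6 char='s'
After 2 (l): row=0 col=7 char='n'
After 3 (b): row=0 col=6 char='s'
After 4 (h): row=0 col=5 char='_'
After 5 (k): row=0 col=5 char='_'
After 6 (j): row=1 col=5 char='r'
After 7 (w): row=1 col=10 char='t'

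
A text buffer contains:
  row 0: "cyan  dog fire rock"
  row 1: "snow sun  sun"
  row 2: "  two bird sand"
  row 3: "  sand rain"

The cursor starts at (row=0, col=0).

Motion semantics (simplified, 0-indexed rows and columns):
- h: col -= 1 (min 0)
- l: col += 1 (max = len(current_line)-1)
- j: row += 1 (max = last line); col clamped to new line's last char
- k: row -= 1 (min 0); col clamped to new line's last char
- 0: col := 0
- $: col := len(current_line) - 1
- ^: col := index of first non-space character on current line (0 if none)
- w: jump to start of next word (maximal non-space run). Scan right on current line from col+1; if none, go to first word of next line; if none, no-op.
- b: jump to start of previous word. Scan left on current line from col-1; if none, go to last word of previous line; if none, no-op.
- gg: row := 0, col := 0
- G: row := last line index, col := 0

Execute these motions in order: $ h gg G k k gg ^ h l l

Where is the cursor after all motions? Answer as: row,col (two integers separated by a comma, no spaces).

After 1 ($): row=0 col=18 char='k'
After 2 (h): row=0 col=17 char='c'
After 3 (gg): row=0 col=0 char='c'
After 4 (G): row=3 col=0 char='_'
After 5 (k): row=2 col=0 char='_'
After 6 (k): row=1 col=0 char='s'
After 7 (gg): row=0 col=0 char='c'
After 8 (^): row=0 col=0 char='c'
After 9 (h): row=0 col=0 char='c'
After 10 (l): row=0 col=1 char='y'
After 11 (l): row=0 col=2 char='a'

Answer: 0,2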